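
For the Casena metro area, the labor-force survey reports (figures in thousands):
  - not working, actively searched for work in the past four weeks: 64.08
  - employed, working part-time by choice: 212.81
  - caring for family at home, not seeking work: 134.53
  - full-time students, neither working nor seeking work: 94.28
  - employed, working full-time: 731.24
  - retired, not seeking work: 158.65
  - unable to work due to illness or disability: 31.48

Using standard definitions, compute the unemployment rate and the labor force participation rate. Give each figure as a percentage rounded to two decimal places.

Employed = 212.81 + 731.24 = 944.05 thousand.
Unemployed = 64.08 thousand.
Labor force = 944.05 + 64.08 = 1,008.13 thousand.
Not in labor force = 134.53 + 94.28 + 158.65 + 31.48 = 418.94 thousand (those not working and not actively searching are outside the labor force).
Civilian working-age population = 1,008.13 + 418.94 = 1,427.07 thousand.
Unemployment rate = 64.08 / 1,008.13 = 6.36%.
Labor force participation rate = 1,008.13 / 1,427.07 = 70.64%.

Unemployment rate ≈ 6.36%; labor force participation rate ≈ 70.64%.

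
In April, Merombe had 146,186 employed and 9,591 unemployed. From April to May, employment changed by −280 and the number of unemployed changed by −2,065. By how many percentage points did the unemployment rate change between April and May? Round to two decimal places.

April: labor force = 146,186 + 9,591 = 155,777; u = 9,591/155,777 = 6.16%.
May: labor force = 145,906 + 7,526 = 153,432; u = 7,526/153,432 = 4.91%.
Change = 4.91% − 6.16% = −1.25 pp.

The unemployment rate changed by −1.25 percentage points.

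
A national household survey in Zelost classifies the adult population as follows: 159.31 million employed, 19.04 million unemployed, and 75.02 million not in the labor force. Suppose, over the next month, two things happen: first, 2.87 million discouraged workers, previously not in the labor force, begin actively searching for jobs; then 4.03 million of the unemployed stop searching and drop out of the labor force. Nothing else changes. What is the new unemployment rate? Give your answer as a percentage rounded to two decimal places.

Initially, labor force = 159.31 + 19.04 = 178.35 million, so u = 19.04/178.35 = 10.68%.
After the first change, unemployed and labor force both rise by 2.87 → E = 159.31, U = 21.91, labor force = 181.22 million.
After the second change, unemployed and labor force both fall by 4.03 → E = 159.31, U = 17.88, labor force = 177.19 million.
New unemployment rate = 17.88 / 177.19 = 10.09%.

New unemployment rate ≈ 10.09%.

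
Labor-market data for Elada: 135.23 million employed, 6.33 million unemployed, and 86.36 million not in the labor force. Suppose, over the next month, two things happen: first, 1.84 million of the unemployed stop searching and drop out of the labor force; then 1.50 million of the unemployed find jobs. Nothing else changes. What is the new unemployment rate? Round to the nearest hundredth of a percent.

Initially, labor force = 135.23 + 6.33 = 141.56 million, so u = 6.33/141.56 = 4.47%.
After the first change, unemployed and labor force both fall by 1.84 → E = 135.23, U = 4.49, labor force = 139.72 million.
After the second change, unemployed falls and employed rises by 1.50; labor force unchanged → E = 136.73, U = 2.99, labor force = 139.72 million.
New unemployment rate = 2.99 / 139.72 = 2.14%.

New unemployment rate ≈ 2.14%.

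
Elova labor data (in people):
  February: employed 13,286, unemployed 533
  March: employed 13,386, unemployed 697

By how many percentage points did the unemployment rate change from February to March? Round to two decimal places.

February: labor force = 13,286 + 533 = 13,819; u = 533/13,819 = 3.86%.
March: labor force = 13,386 + 697 = 14,083; u = 697/14,083 = 4.95%.
Change = 4.95% − 3.86% = +1.09 pp.

The unemployment rate changed by +1.09 percentage points.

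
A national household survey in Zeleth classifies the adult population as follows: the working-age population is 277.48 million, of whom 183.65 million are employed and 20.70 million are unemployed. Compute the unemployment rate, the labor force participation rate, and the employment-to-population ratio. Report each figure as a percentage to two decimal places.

Unemployment rate ≈ 10.13%; labor force participation rate ≈ 73.64%; employment-population ratio ≈ 66.18%.

Labor force = employed + unemployed = 183.65 + 20.70 = 204.35 million.
Unemployment rate = 20.70 / 204.35 = 10.13%.
Labor force participation rate = 204.35 / 277.48 = 73.64%.
Employment-population ratio = 183.65 / 277.48 = 66.18%.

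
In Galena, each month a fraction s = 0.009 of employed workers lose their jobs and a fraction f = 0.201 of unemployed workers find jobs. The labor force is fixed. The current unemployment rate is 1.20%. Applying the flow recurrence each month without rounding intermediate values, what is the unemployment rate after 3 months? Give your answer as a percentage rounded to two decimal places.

With a fixed labor force, u_{t+1} = u_t + s·(1−u_t) − f·u_t = u_t·(1−s−f) + s.
Here 1−s−f = 0.790 and s = 0.009.
u_1 = 0.012000 × 0.790 + 0.009 = 0.018480.
u_2 = 0.018480 × 0.790 + 0.009 = 0.023599.
u_3 = 0.023599 × 0.790 + 0.009 = 0.027643.

Unemployment rate after three months ≈ 2.76%.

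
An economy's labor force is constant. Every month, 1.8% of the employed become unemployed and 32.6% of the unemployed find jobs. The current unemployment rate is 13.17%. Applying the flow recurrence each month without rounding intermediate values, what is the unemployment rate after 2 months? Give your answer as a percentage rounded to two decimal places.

Unemployment rate after two months ≈ 8.65%.

With a fixed labor force, u_{t+1} = u_t + s·(1−u_t) − f·u_t = u_t·(1−s−f) + s.
Here 1−s−f = 0.656 and s = 0.018.
u_1 = 0.131700 × 0.656 + 0.018 = 0.104395.
u_2 = 0.104395 × 0.656 + 0.018 = 0.086483.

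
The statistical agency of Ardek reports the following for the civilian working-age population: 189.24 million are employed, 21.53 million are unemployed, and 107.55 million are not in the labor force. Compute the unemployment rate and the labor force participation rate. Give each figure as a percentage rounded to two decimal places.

Labor force = employed + unemployed = 189.24 + 21.53 = 210.77 million.
Working-age population = 210.77 + 107.55 = 318.32 million.
Unemployment rate = 21.53 / 210.77 = 10.21%.
Labor force participation rate = 210.77 / 318.32 = 66.21%.

Unemployment rate ≈ 10.21%; labor force participation rate ≈ 66.21%.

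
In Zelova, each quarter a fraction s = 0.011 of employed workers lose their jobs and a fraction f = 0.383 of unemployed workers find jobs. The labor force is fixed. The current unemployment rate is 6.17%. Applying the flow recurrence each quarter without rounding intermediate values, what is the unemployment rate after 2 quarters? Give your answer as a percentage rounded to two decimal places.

Unemployment rate after two quarters ≈ 4.03%.

With a fixed labor force, u_{t+1} = u_t + s·(1−u_t) − f·u_t = u_t·(1−s−f) + s.
Here 1−s−f = 0.606 and s = 0.011.
u_1 = 0.061700 × 0.606 + 0.011 = 0.048390.
u_2 = 0.048390 × 0.606 + 0.011 = 0.040324.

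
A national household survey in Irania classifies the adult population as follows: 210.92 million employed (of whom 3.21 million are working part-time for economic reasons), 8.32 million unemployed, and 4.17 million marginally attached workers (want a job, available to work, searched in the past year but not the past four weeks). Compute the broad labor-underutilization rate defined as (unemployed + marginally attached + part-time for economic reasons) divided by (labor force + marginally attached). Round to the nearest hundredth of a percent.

Broad underutilization rate ≈ 7.03%.

Labor force = 210.92 + 8.32 = 219.24 million.
Numerator = 8.32 + 4.17 + 3.21 = 15.70 million.
Denominator = 219.24 + 4.17 = 223.41 million.
Broad rate = 15.70 / 223.41 = 7.03%.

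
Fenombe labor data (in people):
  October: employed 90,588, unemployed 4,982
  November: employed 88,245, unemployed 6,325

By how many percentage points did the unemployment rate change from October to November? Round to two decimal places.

October: labor force = 90,588 + 4,982 = 95,570; u = 4,982/95,570 = 5.21%.
November: labor force = 88,245 + 6,325 = 94,570; u = 6,325/94,570 = 6.69%.
Change = 6.69% − 5.21% = +1.48 pp.

The unemployment rate changed by +1.48 percentage points.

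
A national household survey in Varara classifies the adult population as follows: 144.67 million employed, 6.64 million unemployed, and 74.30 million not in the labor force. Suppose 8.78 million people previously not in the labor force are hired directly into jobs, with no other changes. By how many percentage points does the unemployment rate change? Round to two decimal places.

Initially, labor force = 144.67 + 6.64 = 151.31 million, so u = 6.64/151.31 = 4.39%.
After the change, employed and labor force both rise by 8.78; unemployed unchanged → E = 153.45, U = 6.64, labor force = 160.09 million.
New unemployment rate = 6.64 / 160.09 = 4.15%.
Change = 4.15% − 4.39% = −0.24 percentage points.

The unemployment rate changes by −0.24 percentage points.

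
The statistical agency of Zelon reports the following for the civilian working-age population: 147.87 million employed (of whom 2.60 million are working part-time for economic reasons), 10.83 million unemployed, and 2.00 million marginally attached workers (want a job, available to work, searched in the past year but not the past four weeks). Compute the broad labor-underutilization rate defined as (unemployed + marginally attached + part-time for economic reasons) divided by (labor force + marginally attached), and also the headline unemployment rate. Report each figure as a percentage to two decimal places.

Labor force = 147.87 + 10.83 = 158.70 million.
Numerator = 10.83 + 2.00 + 2.60 = 15.43 million.
Denominator = 158.70 + 2.00 = 160.70 million.
Broad rate = 15.43 / 160.70 = 9.60%.
Headline unemployment rate = 10.83 / 158.70 = 6.82%.

Broad underutilization rate ≈ 9.60%; headline unemployment rate ≈ 6.82%.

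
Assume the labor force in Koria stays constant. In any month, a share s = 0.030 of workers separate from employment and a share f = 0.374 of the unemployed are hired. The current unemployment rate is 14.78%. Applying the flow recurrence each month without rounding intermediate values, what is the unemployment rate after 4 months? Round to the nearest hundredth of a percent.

With a fixed labor force, u_{t+1} = u_t + s·(1−u_t) − f·u_t = u_t·(1−s−f) + s.
Here 1−s−f = 0.596 and s = 0.030.
u_1 = 0.147800 × 0.596 + 0.030 = 0.118089.
u_2 = 0.118089 × 0.596 + 0.030 = 0.100381.
u_3 = 0.100381 × 0.596 + 0.030 = 0.089827.
u_4 = 0.089827 × 0.596 + 0.030 = 0.083537.

Unemployment rate after four months ≈ 8.35%.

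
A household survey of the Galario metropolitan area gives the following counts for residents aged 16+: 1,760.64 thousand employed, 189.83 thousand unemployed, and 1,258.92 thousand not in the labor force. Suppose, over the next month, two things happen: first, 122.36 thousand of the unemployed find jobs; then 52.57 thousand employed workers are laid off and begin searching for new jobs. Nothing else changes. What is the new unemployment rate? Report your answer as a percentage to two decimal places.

New unemployment rate ≈ 6.15%.

Initially, labor force = 1,760.64 + 189.83 = 1,950.47 thousand, so u = 189.83/1,950.47 = 9.73%.
After the first change, unemployed falls and employed rises by 122.36; labor force unchanged → E = 1,883.00, U = 67.47, labor force = 1,950.47 thousand.
After the second change, employed falls and unemployed rises by 52.57; labor force unchanged → E = 1,830.43, U = 120.04, labor force = 1,950.47 thousand.
New unemployment rate = 120.04 / 1,950.47 = 6.15%.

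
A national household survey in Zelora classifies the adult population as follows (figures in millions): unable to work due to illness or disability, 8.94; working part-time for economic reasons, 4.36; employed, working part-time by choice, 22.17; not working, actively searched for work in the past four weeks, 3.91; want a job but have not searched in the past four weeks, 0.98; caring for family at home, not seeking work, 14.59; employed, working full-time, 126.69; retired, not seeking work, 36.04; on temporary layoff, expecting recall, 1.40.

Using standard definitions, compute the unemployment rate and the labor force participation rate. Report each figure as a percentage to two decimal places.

Employed = 4.36 + 22.17 + 126.69 = 153.22 million (anyone who worked, including part-time for economic reasons, counts as employed).
Unemployed = 3.91 + 1.40 = 5.31 million (jobless and actively searching, or on temporary layoff).
Labor force = 153.22 + 5.31 = 158.53 million.
Not in labor force = 8.94 + 0.98 + 14.59 + 36.04 = 60.55 million (those not working and not actively searching are outside the labor force — including those who want a job but have given up searching).
Civilian working-age population = 158.53 + 60.55 = 219.08 million.
Unemployment rate = 5.31 / 158.53 = 3.35%.
Labor force participation rate = 158.53 / 219.08 = 72.36%.

Unemployment rate ≈ 3.35%; labor force participation rate ≈ 72.36%.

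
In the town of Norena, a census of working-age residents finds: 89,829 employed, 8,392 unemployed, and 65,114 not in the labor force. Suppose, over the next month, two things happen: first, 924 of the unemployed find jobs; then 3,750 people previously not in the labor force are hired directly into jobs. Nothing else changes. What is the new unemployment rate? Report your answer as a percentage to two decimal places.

New unemployment rate ≈ 7.32%.

Initially, labor force = 89,829 + 8,392 = 98,221, so u = 8,392/98,221 = 8.54%.
After the first change, unemployed falls and employed rises by 924; labor force unchanged → E = 90,753, U = 7,468, labor force = 98,221.
After the second change, employed and labor force both rise by 3,750; unemployed unchanged → E = 94,503, U = 7,468, labor force = 101,971.
New unemployment rate = 7,468 / 101,971 = 7.32%.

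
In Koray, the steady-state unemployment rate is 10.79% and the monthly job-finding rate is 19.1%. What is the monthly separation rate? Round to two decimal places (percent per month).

Separation rate ≈ 2.31% per month.

From u* = s/(s+f): s = u·f/(1−u).
s = 0.1079 × 19.1 / (1 − 0.1079) = 2.0609 / 0.8921 ≈ 2.31% per month.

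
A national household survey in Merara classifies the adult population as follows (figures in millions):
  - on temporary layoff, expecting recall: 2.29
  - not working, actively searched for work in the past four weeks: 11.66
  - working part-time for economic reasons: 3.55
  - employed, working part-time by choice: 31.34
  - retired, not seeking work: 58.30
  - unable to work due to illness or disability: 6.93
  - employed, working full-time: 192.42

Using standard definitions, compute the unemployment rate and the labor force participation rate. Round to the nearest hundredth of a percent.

Unemployment rate ≈ 5.78%; labor force participation rate ≈ 78.72%.

Employed = 3.55 + 31.34 + 192.42 = 227.31 million (anyone who worked, including part-time for economic reasons, counts as employed).
Unemployed = 2.29 + 11.66 = 13.95 million (jobless and actively searching, or on temporary layoff).
Labor force = 227.31 + 13.95 = 241.26 million.
Not in labor force = 58.30 + 6.93 = 65.23 million (those not working and not actively searching are outside the labor force).
Civilian working-age population = 241.26 + 65.23 = 306.49 million.
Unemployment rate = 13.95 / 241.26 = 5.78%.
Labor force participation rate = 241.26 / 306.49 = 78.72%.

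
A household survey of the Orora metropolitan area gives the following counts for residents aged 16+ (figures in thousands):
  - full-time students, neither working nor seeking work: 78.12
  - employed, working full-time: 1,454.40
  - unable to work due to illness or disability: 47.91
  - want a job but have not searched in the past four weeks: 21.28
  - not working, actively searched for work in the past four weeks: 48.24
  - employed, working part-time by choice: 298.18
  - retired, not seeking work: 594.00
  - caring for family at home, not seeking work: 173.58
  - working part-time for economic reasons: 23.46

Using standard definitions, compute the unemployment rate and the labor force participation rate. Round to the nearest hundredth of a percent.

Employed = 1,454.40 + 298.18 + 23.46 = 1,776.04 thousand (anyone who worked, including part-time for economic reasons, counts as employed).
Unemployed = 48.24 thousand.
Labor force = 1,776.04 + 48.24 = 1,824.28 thousand.
Not in labor force = 78.12 + 47.91 + 21.28 + 594.00 + 173.58 = 914.89 thousand (those not working and not actively searching are outside the labor force — including those who want a job but have given up searching).
Civilian working-age population = 1,824.28 + 914.89 = 2,739.17 thousand.
Unemployment rate = 48.24 / 1,824.28 = 2.64%.
Labor force participation rate = 1,824.28 / 2,739.17 = 66.60%.

Unemployment rate ≈ 2.64%; labor force participation rate ≈ 66.60%.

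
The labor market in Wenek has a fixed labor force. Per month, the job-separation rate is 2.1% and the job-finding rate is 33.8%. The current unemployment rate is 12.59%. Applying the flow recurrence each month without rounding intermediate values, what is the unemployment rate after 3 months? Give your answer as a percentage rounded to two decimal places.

Unemployment rate after three months ≈ 7.62%.

With a fixed labor force, u_{t+1} = u_t + s·(1−u_t) − f·u_t = u_t·(1−s−f) + s.
Here 1−s−f = 0.641 and s = 0.021.
u_1 = 0.125900 × 0.641 + 0.021 = 0.101702.
u_2 = 0.101702 × 0.641 + 0.021 = 0.086191.
u_3 = 0.086191 × 0.641 + 0.021 = 0.076248.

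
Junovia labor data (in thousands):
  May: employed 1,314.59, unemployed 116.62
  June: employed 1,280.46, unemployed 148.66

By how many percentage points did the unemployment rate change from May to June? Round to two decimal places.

May: labor force = 1,314.59 + 116.62 = 1,431.21; u = 116.62/1,431.21 = 8.15%.
June: labor force = 1,280.46 + 148.66 = 1,429.12; u = 148.66/1,429.12 = 10.40%.
Change = 10.40% − 8.15% = +2.25 pp.

The unemployment rate changed by +2.25 percentage points.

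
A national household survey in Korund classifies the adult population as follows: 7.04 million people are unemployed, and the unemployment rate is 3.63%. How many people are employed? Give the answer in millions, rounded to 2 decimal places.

Labor force = U / u = 7.04 / 0.0363 ≈ 193.94 million.
Employed = labor force − unemployed = 193.94 − 7.04 = 186.90 million.

About 186.90 million are employed.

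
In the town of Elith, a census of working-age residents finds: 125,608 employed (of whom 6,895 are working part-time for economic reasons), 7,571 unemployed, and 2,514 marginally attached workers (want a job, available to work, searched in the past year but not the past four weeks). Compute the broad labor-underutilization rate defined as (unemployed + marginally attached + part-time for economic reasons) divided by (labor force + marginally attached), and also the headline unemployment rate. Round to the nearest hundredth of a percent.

Broad underutilization rate ≈ 12.51%; headline unemployment rate ≈ 5.68%.

Labor force = 125,608 + 7,571 = 133,179.
Numerator = 7,571 + 2,514 + 6,895 = 16,980.
Denominator = 133,179 + 2,514 = 135,693.
Broad rate = 16,980 / 135,693 = 12.51%.
Headline unemployment rate = 7,571 / 133,179 = 5.68%.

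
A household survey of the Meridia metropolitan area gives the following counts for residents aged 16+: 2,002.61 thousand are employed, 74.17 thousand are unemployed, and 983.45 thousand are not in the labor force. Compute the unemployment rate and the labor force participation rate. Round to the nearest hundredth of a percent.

Labor force = employed + unemployed = 2,002.61 + 74.17 = 2,076.78 thousand.
Working-age population = 2,076.78 + 983.45 = 3,060.23 thousand.
Unemployment rate = 74.17 / 2,076.78 = 3.57%.
Labor force participation rate = 2,076.78 / 3,060.23 = 67.86%.

Unemployment rate ≈ 3.57%; labor force participation rate ≈ 67.86%.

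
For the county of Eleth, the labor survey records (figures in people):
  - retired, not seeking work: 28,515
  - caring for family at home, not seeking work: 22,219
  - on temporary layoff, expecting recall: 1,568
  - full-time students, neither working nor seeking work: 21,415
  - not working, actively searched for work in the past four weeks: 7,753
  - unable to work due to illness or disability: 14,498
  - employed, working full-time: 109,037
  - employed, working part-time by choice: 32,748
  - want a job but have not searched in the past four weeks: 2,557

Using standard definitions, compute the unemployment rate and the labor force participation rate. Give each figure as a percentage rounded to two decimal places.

Employed = 109,037 + 32,748 = 141,785.
Unemployed = 1,568 + 7,753 = 9,321 (jobless and actively searching, or on temporary layoff).
Labor force = 141,785 + 9,321 = 151,106.
Not in labor force = 28,515 + 22,219 + 21,415 + 14,498 + 2,557 = 89,204 (those not working and not actively searching are outside the labor force — including those who want a job but have given up searching).
Civilian working-age population = 151,106 + 89,204 = 240,310.
Unemployment rate = 9,321 / 151,106 = 6.17%.
Labor force participation rate = 151,106 / 240,310 = 62.88%.

Unemployment rate ≈ 6.17%; labor force participation rate ≈ 62.88%.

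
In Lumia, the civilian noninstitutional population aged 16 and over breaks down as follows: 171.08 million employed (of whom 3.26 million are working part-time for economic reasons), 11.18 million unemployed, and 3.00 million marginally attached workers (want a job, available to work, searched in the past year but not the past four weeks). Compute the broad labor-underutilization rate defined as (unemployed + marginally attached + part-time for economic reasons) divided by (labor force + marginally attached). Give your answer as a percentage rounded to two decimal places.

Broad underutilization rate ≈ 9.41%.

Labor force = 171.08 + 11.18 = 182.26 million.
Numerator = 11.18 + 3.00 + 3.26 = 17.44 million.
Denominator = 182.26 + 3.00 = 185.26 million.
Broad rate = 17.44 / 185.26 = 9.41%.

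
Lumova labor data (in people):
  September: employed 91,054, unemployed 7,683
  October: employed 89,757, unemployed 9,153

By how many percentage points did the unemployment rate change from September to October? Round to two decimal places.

The unemployment rate changed by +1.47 percentage points.

September: labor force = 91,054 + 7,683 = 98,737; u = 7,683/98,737 = 7.78%.
October: labor force = 89,757 + 9,153 = 98,910; u = 9,153/98,910 = 9.25%.
Change = 9.25% − 7.78% = +1.47 pp.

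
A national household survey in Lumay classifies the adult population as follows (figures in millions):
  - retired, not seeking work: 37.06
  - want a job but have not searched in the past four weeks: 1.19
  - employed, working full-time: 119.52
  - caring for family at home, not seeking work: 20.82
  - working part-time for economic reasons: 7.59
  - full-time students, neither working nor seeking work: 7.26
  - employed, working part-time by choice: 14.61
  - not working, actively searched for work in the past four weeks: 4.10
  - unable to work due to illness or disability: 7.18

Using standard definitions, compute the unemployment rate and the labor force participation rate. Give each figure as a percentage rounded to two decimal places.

Employed = 119.52 + 7.59 + 14.61 = 141.72 million (anyone who worked, including part-time for economic reasons, counts as employed).
Unemployed = 4.10 million.
Labor force = 141.72 + 4.10 = 145.82 million.
Not in labor force = 37.06 + 1.19 + 20.82 + 7.26 + 7.18 = 73.51 million (those not working and not actively searching are outside the labor force — including those who want a job but have given up searching).
Civilian working-age population = 145.82 + 73.51 = 219.33 million.
Unemployment rate = 4.10 / 145.82 = 2.81%.
Labor force participation rate = 145.82 / 219.33 = 66.48%.

Unemployment rate ≈ 2.81%; labor force participation rate ≈ 66.48%.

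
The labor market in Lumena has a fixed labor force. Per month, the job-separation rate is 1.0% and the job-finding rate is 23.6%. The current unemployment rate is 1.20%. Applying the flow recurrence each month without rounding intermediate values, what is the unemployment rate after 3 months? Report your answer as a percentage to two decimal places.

Unemployment rate after three months ≈ 2.84%.

With a fixed labor force, u_{t+1} = u_t + s·(1−u_t) − f·u_t = u_t·(1−s−f) + s.
Here 1−s−f = 0.754 and s = 0.010.
u_1 = 0.012000 × 0.754 + 0.010 = 0.019048.
u_2 = 0.019048 × 0.754 + 0.010 = 0.024362.
u_3 = 0.024362 × 0.754 + 0.010 = 0.028369.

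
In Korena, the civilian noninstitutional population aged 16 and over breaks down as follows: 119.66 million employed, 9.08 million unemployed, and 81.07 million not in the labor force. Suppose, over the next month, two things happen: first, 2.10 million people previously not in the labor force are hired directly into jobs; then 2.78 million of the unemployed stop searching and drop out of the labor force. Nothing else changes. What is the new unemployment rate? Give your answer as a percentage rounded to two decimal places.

Initially, labor force = 119.66 + 9.08 = 128.74 million, so u = 9.08/128.74 = 7.05%.
After the first change, employed and labor force both rise by 2.10; unemployed unchanged → E = 121.76, U = 9.08, labor force = 130.84 million.
After the second change, unemployed and labor force both fall by 2.78 → E = 121.76, U = 6.30, labor force = 128.06 million.
New unemployment rate = 6.30 / 128.06 = 4.92%.

New unemployment rate ≈ 4.92%.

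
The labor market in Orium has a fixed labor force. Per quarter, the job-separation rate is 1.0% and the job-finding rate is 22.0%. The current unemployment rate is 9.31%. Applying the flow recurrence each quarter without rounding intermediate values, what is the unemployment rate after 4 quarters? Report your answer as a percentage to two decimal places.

With a fixed labor force, u_{t+1} = u_t + s·(1−u_t) − f·u_t = u_t·(1−s−f) + s.
Here 1−s−f = 0.770 and s = 0.010.
u_1 = 0.093100 × 0.770 + 0.010 = 0.081687.
u_2 = 0.081687 × 0.770 + 0.010 = 0.072899.
u_3 = 0.072899 × 0.770 + 0.010 = 0.066132.
u_4 = 0.066132 × 0.770 + 0.010 = 0.060922.

Unemployment rate after four quarters ≈ 6.09%.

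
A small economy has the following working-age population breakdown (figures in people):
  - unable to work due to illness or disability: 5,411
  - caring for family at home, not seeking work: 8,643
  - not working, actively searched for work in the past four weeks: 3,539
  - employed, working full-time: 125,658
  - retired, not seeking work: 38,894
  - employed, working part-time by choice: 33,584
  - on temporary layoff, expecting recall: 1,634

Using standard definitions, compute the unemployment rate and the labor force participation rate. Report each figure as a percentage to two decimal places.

Employed = 125,658 + 33,584 = 159,242.
Unemployed = 3,539 + 1,634 = 5,173 (jobless and actively searching, or on temporary layoff).
Labor force = 159,242 + 5,173 = 164,415.
Not in labor force = 5,411 + 8,643 + 38,894 = 52,948 (those not working and not actively searching are outside the labor force).
Civilian working-age population = 164,415 + 52,948 = 217,363.
Unemployment rate = 5,173 / 164,415 = 3.15%.
Labor force participation rate = 164,415 / 217,363 = 75.64%.

Unemployment rate ≈ 3.15%; labor force participation rate ≈ 75.64%.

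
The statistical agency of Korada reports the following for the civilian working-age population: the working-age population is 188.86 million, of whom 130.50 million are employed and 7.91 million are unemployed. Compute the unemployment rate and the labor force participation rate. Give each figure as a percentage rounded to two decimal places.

Unemployment rate ≈ 5.71%; labor force participation rate ≈ 73.29%.

Labor force = employed + unemployed = 130.50 + 7.91 = 138.41 million.
Unemployment rate = 7.91 / 138.41 = 5.71%.
Labor force participation rate = 138.41 / 188.86 = 73.29%.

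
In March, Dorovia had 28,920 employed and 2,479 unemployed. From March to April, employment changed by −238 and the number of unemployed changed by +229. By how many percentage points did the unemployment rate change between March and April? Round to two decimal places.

March: labor force = 28,920 + 2,479 = 31,399; u = 2,479/31,399 = 7.90%.
April: labor force = 28,682 + 2,708 = 31,390; u = 2,708/31,390 = 8.63%.
Change = 8.63% − 7.90% = +0.73 pp.

The unemployment rate changed by +0.73 percentage points.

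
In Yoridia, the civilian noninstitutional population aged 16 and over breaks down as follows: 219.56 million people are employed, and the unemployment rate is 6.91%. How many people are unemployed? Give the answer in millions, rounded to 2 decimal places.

Let U be the number unemployed. The labor force is E + U, and U/(E+U) = 0.0691.
So U = 0.0691 × 219.56 / (1 − 0.0691) = 15.1716 / 0.9309 ≈ 16.30 million.

About 16.30 million are unemployed.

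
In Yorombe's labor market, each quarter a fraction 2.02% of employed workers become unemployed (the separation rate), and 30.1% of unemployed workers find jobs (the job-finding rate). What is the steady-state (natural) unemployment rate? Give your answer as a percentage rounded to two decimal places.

At steady state the flows balance: s·E = f·U, so U/(E+U) = s/(s+f).
u* = 2.02 / (2.02 + 30.1) = 2.02 / 32.12 = 6.29%.

Steady-state unemployment rate ≈ 6.29%.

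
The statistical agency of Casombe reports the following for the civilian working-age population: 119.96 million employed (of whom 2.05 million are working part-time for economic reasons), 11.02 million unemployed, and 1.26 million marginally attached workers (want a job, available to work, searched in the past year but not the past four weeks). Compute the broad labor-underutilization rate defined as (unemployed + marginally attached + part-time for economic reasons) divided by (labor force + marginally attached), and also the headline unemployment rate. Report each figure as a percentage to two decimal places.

Broad underutilization rate ≈ 10.84%; headline unemployment rate ≈ 8.41%.

Labor force = 119.96 + 11.02 = 130.98 million.
Numerator = 11.02 + 1.26 + 2.05 = 14.33 million.
Denominator = 130.98 + 1.26 = 132.24 million.
Broad rate = 14.33 / 132.24 = 10.84%.
Headline unemployment rate = 11.02 / 130.98 = 8.41%.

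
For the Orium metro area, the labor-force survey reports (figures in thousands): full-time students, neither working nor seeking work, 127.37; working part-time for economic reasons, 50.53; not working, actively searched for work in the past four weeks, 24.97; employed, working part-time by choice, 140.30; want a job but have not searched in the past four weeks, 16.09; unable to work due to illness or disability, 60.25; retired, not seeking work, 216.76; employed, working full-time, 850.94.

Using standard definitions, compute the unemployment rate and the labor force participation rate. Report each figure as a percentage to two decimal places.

Employed = 50.53 + 140.30 + 850.94 = 1,041.77 thousand (anyone who worked, including part-time for economic reasons, counts as employed).
Unemployed = 24.97 thousand.
Labor force = 1,041.77 + 24.97 = 1,066.74 thousand.
Not in labor force = 127.37 + 16.09 + 60.25 + 216.76 = 420.47 thousand (those not working and not actively searching are outside the labor force — including those who want a job but have given up searching).
Civilian working-age population = 1,066.74 + 420.47 = 1,487.21 thousand.
Unemployment rate = 24.97 / 1,066.74 = 2.34%.
Labor force participation rate = 1,066.74 / 1,487.21 = 71.73%.

Unemployment rate ≈ 2.34%; labor force participation rate ≈ 71.73%.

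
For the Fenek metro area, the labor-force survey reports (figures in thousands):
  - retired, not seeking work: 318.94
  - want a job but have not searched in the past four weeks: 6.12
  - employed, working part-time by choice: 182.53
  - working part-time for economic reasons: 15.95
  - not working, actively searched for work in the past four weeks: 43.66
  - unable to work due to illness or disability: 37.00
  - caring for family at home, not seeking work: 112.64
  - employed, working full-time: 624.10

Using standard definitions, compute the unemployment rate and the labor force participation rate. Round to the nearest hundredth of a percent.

Unemployment rate ≈ 5.04%; labor force participation rate ≈ 64.60%.

Employed = 182.53 + 15.95 + 624.10 = 822.58 thousand (anyone who worked, including part-time for economic reasons, counts as employed).
Unemployed = 43.66 thousand.
Labor force = 822.58 + 43.66 = 866.24 thousand.
Not in labor force = 318.94 + 6.12 + 37.00 + 112.64 = 474.70 thousand (those not working and not actively searching are outside the labor force — including those who want a job but have given up searching).
Civilian working-age population = 866.24 + 474.70 = 1,340.94 thousand.
Unemployment rate = 43.66 / 866.24 = 5.04%.
Labor force participation rate = 866.24 / 1,340.94 = 64.60%.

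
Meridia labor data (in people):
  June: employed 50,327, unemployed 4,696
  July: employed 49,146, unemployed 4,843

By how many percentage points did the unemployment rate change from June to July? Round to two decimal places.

The unemployment rate changed by +0.44 percentage points.

June: labor force = 50,327 + 4,696 = 55,023; u = 4,696/55,023 = 8.53%.
July: labor force = 49,146 + 4,843 = 53,989; u = 4,843/53,989 = 8.97%.
Change = 8.97% − 8.53% = +0.44 pp.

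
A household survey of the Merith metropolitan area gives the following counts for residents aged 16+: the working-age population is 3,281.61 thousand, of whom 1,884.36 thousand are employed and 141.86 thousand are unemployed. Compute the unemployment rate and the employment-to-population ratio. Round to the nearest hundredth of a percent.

Labor force = employed + unemployed = 1,884.36 + 141.86 = 2,026.22 thousand.
Unemployment rate = 141.86 / 2,026.22 = 7.00%.
Employment-population ratio = 1,884.36 / 3,281.61 = 57.42%.

Unemployment rate ≈ 7.00%; employment-population ratio ≈ 57.42%.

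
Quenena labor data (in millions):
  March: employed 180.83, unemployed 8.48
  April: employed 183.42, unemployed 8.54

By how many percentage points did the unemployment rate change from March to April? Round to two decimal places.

The unemployment rate changed by −0.03 percentage points.

March: labor force = 180.83 + 8.48 = 189.31; u = 8.48/189.31 = 4.48%.
April: labor force = 183.42 + 8.54 = 191.96; u = 8.54/191.96 = 4.45%.
Change = 4.45% − 4.48% = −0.03 pp.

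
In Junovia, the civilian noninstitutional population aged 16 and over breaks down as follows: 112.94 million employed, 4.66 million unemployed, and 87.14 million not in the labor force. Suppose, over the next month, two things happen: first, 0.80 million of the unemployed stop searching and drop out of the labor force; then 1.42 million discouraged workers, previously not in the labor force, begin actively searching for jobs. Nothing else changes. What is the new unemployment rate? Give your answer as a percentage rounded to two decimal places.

Initially, labor force = 112.94 + 4.66 = 117.60 million, so u = 4.66/117.60 = 3.96%.
After the first change, unemployed and labor force both fall by 0.80 → E = 112.94, U = 3.86, labor force = 116.80 million.
After the second change, unemployed and labor force both rise by 1.42 → E = 112.94, U = 5.28, labor force = 118.22 million.
New unemployment rate = 5.28 / 118.22 = 4.47%.

New unemployment rate ≈ 4.47%.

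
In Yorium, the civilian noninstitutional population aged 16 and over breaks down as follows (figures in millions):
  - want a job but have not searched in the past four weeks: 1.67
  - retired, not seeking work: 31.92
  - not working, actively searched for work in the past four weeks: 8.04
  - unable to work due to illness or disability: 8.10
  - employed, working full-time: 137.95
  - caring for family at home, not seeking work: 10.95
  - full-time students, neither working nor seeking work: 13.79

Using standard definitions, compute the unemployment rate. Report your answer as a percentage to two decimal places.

Employed = 137.95 million.
Unemployed = 8.04 million.
Labor force = 137.95 + 8.04 = 145.99 million.
Unemployment rate = 8.04 / 145.99 = 5.51%.

Unemployment rate ≈ 5.51%.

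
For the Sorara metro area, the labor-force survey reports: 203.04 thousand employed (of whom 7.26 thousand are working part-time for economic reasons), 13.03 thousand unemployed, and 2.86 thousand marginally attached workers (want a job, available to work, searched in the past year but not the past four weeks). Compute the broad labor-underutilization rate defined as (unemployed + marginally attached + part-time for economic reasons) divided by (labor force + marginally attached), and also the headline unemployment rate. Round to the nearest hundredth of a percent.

Broad underutilization rate ≈ 10.57%; headline unemployment rate ≈ 6.03%.

Labor force = 203.04 + 13.03 = 216.07 thousand.
Numerator = 13.03 + 2.86 + 7.26 = 23.15 thousand.
Denominator = 216.07 + 2.86 = 218.93 thousand.
Broad rate = 23.15 / 218.93 = 10.57%.
Headline unemployment rate = 13.03 / 216.07 = 6.03%.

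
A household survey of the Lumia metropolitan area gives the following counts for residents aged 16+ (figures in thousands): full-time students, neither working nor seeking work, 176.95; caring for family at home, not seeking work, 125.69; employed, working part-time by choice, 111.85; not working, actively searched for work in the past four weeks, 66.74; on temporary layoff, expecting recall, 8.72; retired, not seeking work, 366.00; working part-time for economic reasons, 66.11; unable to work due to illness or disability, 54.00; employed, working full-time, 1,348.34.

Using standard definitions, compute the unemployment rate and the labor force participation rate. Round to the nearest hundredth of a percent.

Employed = 111.85 + 66.11 + 1,348.34 = 1,526.30 thousand (anyone who worked, including part-time for economic reasons, counts as employed).
Unemployed = 66.74 + 8.72 = 75.46 thousand (jobless and actively searching, or on temporary layoff).
Labor force = 1,526.30 + 75.46 = 1,601.76 thousand.
Not in labor force = 176.95 + 125.69 + 366.00 + 54.00 = 722.64 thousand (those not working and not actively searching are outside the labor force).
Civilian working-age population = 1,601.76 + 722.64 = 2,324.40 thousand.
Unemployment rate = 75.46 / 1,601.76 = 4.71%.
Labor force participation rate = 1,601.76 / 2,324.40 = 68.91%.

Unemployment rate ≈ 4.71%; labor force participation rate ≈ 68.91%.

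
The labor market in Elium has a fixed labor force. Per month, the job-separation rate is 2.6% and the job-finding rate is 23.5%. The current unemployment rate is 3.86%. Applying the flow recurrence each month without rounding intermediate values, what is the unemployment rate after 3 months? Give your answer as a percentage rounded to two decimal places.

With a fixed labor force, u_{t+1} = u_t + s·(1−u_t) − f·u_t = u_t·(1−s−f) + s.
Here 1−s−f = 0.739 and s = 0.026.
u_1 = 0.038600 × 0.739 + 0.026 = 0.054525.
u_2 = 0.054525 × 0.739 + 0.026 = 0.066294.
u_3 = 0.066294 × 0.739 + 0.026 = 0.074991.

Unemployment rate after three months ≈ 7.50%.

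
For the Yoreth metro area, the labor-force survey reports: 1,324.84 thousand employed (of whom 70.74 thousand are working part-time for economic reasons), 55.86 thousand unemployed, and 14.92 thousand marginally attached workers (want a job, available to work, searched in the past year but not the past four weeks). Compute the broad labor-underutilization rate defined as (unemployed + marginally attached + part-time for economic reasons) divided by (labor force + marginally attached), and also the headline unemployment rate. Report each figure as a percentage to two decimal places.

Broad underutilization rate ≈ 10.14%; headline unemployment rate ≈ 4.05%.

Labor force = 1,324.84 + 55.86 = 1,380.70 thousand.
Numerator = 55.86 + 14.92 + 70.74 = 141.52 thousand.
Denominator = 1,380.70 + 14.92 = 1,395.62 thousand.
Broad rate = 141.52 / 1,395.62 = 10.14%.
Headline unemployment rate = 55.86 / 1,380.70 = 4.05%.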